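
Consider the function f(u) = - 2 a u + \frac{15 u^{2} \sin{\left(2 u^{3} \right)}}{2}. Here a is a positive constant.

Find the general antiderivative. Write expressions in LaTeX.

The integrand splits into summands that can be handled one at a time.
Check: d/du[- \frac{4 a u^{2} + 5 \cos{\left(2 u^{3} \right)}}{4}] = - 2 a u + \frac{15 u^{2} \sin{\left(2 u^{3} \right)}}{2} = f(u).

F(u) = - \frac{4 a u^{2} + 5 \cos{\left(2 u^{3} \right)}}{4} + C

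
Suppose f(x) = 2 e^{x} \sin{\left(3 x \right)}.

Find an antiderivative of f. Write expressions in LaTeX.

An antiderivative is F(x) = \frac{e^{x} \sin{\left(3 x \right)}}{5} - \frac{3 e^{x} \cos{\left(3 x \right)}}{5}.

Recover f(x) by differentiating a candidate F(x); any mismatch rules it out.
Check: d/dx[\frac{e^{x} \sin{\left(3 x \right)}}{5} - \frac{3 e^{x} \cos{\left(3 x \right)}}{5}] = 2 e^{x} \sin{\left(3 x \right)} = f(x).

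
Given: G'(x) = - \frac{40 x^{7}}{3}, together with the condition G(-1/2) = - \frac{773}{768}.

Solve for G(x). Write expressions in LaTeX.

A candidate passes only if d/dx[G] lands on the given G'(x) exactly.
A general antiderivative is - \frac{5 x^{8}}{3} + C.
The condition gives C = - \frac{773}{768} - (- \frac{5}{768}) = -1.
So G(x) = - \frac{5 x^{8}}{3} - 1.
Check: d/dx[- \frac{5 x^{8}}{3} - 1] = - \frac{40 x^{7}}{3} = G'(x).

G(x) = - \frac{5 x^{8}}{3} - 1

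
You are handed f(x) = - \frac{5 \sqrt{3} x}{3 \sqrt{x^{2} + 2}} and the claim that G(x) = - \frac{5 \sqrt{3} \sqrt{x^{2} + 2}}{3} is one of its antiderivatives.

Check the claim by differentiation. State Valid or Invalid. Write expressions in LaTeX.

Valid. The derivative of G reproduces f.

d/dx[G] = - \frac{5 \sqrt{3} x}{3 \sqrt{x^{2} + 2}}
This equals f(x) exactly, so the claim holds.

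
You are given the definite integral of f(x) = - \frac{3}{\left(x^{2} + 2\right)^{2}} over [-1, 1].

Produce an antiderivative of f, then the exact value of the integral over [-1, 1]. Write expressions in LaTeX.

Recover f(x) by differentiating a candidate F(x); any mismatch rules it out.
F(x) = - \frac{3 x}{4 x^{2} + 8} - \frac{3 \sqrt{2} \operatorname{atan}{\left(\frac{\sqrt{2} x}{2} \right)}}{8} is an antiderivative of f.
Check: d/dx[- \frac{3 x}{4 x^{2} + 8} - \frac{3 \sqrt{2} \operatorname{atan}{\left(\frac{\sqrt{2} x}{2} \right)}}{8}] = - \frac{3}{x^{4} + 4 x^{2} + 4}, which equals f(x).
F(1) = - \frac{3 \sqrt{2} \operatorname{atan}{\left(\frac{\sqrt{2}}{2} \right)}}{8} - \frac{1}{4}; F(-1) = \frac{1}{4} + \frac{3 \sqrt{2} \operatorname{atan}{\left(\frac{\sqrt{2}}{2} \right)}}{8}.
Integral = F(1) - F(-1) = - \frac{3 \sqrt{2} \operatorname{atan}{\left(\frac{\sqrt{2}}{2} \right)}}{4} - \frac{1}{2}.

Antiderivative: F(x) = - \frac{3 x}{4 x^{2} + 8} - \frac{3 \sqrt{2} \operatorname{atan}{\left(\frac{\sqrt{2} x}{2} \right)}}{8}; value = - \frac{3 \sqrt{2} \operatorname{atan}{\left(\frac{\sqrt{2}}{2} \right)}}{4} - \frac{1}{2}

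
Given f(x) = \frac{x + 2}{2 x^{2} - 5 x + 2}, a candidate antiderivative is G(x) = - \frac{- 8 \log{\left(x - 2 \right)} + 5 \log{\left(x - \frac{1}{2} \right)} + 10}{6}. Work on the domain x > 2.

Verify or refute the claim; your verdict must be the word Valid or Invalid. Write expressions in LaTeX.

d/dx[G] = \frac{x + 2}{2 x^{2} - 5 x + 2}
This equals f(x) exactly, so the claim holds.

Valid: G'(x) = f(x).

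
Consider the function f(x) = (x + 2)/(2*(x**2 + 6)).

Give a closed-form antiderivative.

An antiderivative is F(x) = log(x**2 + 6)/4 + sqrt(6)*atan(sqrt(6)*x/6)/6.

For F(x) to be correct the identity F'(x) - f(x) = 0 must hold.
Check: d/dx[log(x**2 + 6)/4 + sqrt(6)*atan(sqrt(6)*x/6)/6] = (x + 2)/(2*x**2 + 12), which equals f(x).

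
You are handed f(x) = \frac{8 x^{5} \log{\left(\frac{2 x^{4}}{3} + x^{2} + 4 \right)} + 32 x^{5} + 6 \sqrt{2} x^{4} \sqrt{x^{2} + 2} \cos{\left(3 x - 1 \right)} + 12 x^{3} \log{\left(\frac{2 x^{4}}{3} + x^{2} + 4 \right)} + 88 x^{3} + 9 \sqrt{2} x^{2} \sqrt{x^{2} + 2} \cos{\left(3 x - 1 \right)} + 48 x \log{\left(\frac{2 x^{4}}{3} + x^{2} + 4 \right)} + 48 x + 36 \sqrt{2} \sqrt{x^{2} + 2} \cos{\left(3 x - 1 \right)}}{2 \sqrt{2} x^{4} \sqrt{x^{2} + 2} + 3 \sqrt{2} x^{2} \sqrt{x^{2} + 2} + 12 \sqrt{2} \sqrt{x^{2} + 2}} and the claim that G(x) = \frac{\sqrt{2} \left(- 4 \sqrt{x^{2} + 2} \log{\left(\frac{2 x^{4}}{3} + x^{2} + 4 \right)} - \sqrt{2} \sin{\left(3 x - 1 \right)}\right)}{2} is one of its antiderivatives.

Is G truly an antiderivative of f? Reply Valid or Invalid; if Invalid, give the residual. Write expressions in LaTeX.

Invalid: d/dx[G] - f = \frac{- 12 \sqrt{2} x^{6} \cos{\left(3 x - 1 \right)} - 16 x^{5} \sqrt{x^{2} + 2} \log{\left(\frac{2 x^{4}}{3} + x^{2} + 4 \right)} - 64 x^{5} \sqrt{x^{2} + 2} - 42 \sqrt{2} x^{4} \cos{\left(3 x - 1 \right)} - 24 x^{3} \sqrt{x^{2} + 2} \log{\left(\frac{2 x^{4}}{3} + x^{2} + 4 \right)} - 176 x^{3} \sqrt{x^{2} + 2} - 108 \sqrt{2} x^{2} \cos{\left(3 x - 1 \right)} - 96 x \sqrt{x^{2} + 2} \log{\left(\frac{2 x^{4}}{3} + x^{2} + 4 \right)} - 96 x \sqrt{x^{2} + 2} - 144 \sqrt{2} \cos{\left(3 x - 1 \right)}}{2 \sqrt{2} x^{6} + 7 \sqrt{2} x^{4} + 18 \sqrt{2} x^{2} + 24 \sqrt{2}}, which is not 0.

d/dx[G] = \frac{- 4 \sqrt{2} x^{5} \log{\left(\frac{2 x^{4}}{3} + x^{2} + 4 \right)} - 16 \sqrt{2} x^{5} - 6 x^{4} \sqrt{x^{2} + 2} \cos{\left(3 x - 1 \right)} - 6 \sqrt{2} x^{3} \log{\left(\frac{2 x^{4}}{3} + x^{2} + 4 \right)} - 44 \sqrt{2} x^{3} - 9 x^{2} \sqrt{x^{2} + 2} \cos{\left(3 x - 1 \right)} - 24 \sqrt{2} x \log{\left(\frac{2 x^{4}}{3} + x^{2} + 4 \right)} - 24 \sqrt{2} x - 36 \sqrt{x^{2} + 2} \cos{\left(3 x - 1 \right)}}{2 x^{4} \sqrt{x^{2} + 2} + 3 x^{2} \sqrt{x^{2} + 2} + 12 \sqrt{x^{2} + 2}}
d/dx[G] - f(x) = \frac{- 12 \sqrt{2} x^{6} \cos{\left(3 x - 1 \right)} - 16 x^{5} \sqrt{x^{2} + 2} \log{\left(\frac{2 x^{4}}{3} + x^{2} + 4 \right)} - 64 x^{5} \sqrt{x^{2} + 2} - 42 \sqrt{2} x^{4} \cos{\left(3 x - 1 \right)} - 24 x^{3} \sqrt{x^{2} + 2} \log{\left(\frac{2 x^{4}}{3} + x^{2} + 4 \right)} - 176 x^{3} \sqrt{x^{2} + 2} - 108 \sqrt{2} x^{2} \cos{\left(3 x - 1 \right)} - 96 x \sqrt{x^{2} + 2} \log{\left(\frac{2 x^{4}}{3} + x^{2} + 4 \right)} - 96 x \sqrt{x^{2} + 2} - 144 \sqrt{2} \cos{\left(3 x - 1 \right)}}{2 \sqrt{2} x^{6} + 7 \sqrt{2} x^{4} + 18 \sqrt{2} x^{2} + 24 \sqrt{2}} != 0.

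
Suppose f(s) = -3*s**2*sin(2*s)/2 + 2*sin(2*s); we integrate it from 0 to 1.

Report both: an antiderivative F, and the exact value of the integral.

Integrate term by term and add the pieces.
F(s) = 3*s**2*cos(2*s)/4 - 3*s*sin(2*s)/4 - 11*cos(2*s)/8 is an antiderivative of f.
Check: d/ds[3*s**2*cos(2*s)/4 - 3*s*sin(2*s)/4 - 11*cos(2*s)/8] = -3*s**2*sin(2*s)/2 + 2*sin(2*s) = f(s).
F(1) = -3*sin(2)/4 - 5*cos(2)/8; F(0) = -11/8.
Integral = F(1) - F(0) = -3*sin(2)/4 - 5*cos(2)/8 + 11/8.

Antiderivative: F(s) = 3*s**2*cos(2*s)/4 - 3*s*sin(2*s)/4 - 11*cos(2*s)/8; value = -3*sin(2)/4 - 5*cos(2)/8 + 11/8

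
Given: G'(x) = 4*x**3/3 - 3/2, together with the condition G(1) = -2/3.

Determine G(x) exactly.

G(x) = (2*x**4 - 9*x + 3)/6

A first test for any G(x): its x-derivative must equal the given G'(x).
A general antiderivative is x**4/3 - 3*x/2 + C.
The condition gives C = -2/3 - (-7/6) = 1/2.
So G(x) = (2*x**4 - 9*x + 3)/6.
Check: d/dx[(2*x**4 - 9*x + 3)/6] = 4*x**3/3 - 3/2 = G'(x).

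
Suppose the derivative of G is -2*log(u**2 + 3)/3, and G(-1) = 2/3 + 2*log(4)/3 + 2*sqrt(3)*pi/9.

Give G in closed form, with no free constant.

G(u) = 2*(-u*log(u**2 + 3) + 2*u - 2*sqrt(3)*atan(sqrt(3)*u/3) + 3)/3

A candidate passes only if d/du[G] lands on the given G'(u) exactly.
A general antiderivative is -2*u*log(u**2 + 3)/3 + 4*u/3 - 4*sqrt(3)*atan(sqrt(3)*u/3)/3 + C.
The condition gives C = 2/3 + 2*log(4)/3 + 2*sqrt(3)*pi/9 - (-4/3 + 2*log(4)/3 + 2*sqrt(3)*pi/9) = 2.
So G(u) = 2*(-u*log(u**2 + 3) + 2*u - 2*sqrt(3)*atan(sqrt(3)*u/3) + 3)/3.
Check: d/du[2*(-u*log(u**2 + 3) + 2*u - 2*sqrt(3)*atan(sqrt(3)*u/3) + 3)/3] = -2*log(u**2 + 3)/3 = G'(u).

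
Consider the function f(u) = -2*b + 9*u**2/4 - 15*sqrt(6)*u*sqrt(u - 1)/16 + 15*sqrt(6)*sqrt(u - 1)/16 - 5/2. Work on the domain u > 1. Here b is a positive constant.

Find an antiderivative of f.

An antiderivative is F(u) = -2*b*u + 3*u**3/4 - 3*sqrt(6)*u**2*sqrt(u - 1)/8 + 3*sqrt(6)*u*sqrt(u - 1)/4 - 5*u/2 - 3*sqrt(6)*sqrt(u - 1)/8.

The integrand splits into summands that can be handled one at a time.
Check: d/du[-2*b*u + 3*u**3/4 - 3*sqrt(6)*u**2*sqrt(u - 1)/8 + 3*sqrt(6)*u*sqrt(u - 1)/4 - 5*u/2 - 3*sqrt(6)*sqrt(u - 1)/8] = (-32*b*sqrt(u - 1) + 36*u**2*sqrt(u - 1) - 15*sqrt(6)*u**2 + 30*sqrt(6)*u - 40*sqrt(u - 1) - 15*sqrt(6))/(16*sqrt(u - 1)), which equals f(u).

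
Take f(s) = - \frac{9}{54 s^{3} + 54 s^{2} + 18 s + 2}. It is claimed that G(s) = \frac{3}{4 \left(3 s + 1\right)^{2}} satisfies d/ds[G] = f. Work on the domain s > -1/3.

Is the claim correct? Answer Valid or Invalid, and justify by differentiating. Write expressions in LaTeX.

Valid. The derivative of G reproduces f.

d/ds[G] = - \frac{9}{54 s^{3} + 54 s^{2} + 18 s + 2}
This equals f(s) exactly, so the claim holds.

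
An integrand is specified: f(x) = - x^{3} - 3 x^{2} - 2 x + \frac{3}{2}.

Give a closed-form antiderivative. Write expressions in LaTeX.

The integrand splits into summands that can be handled one at a time.
Check: d/dx[- \frac{x^{4}}{4} - x^{3} - x^{2} + \frac{3 x}{2}] = - x^{3} - 3 x^{2} - 2 x + \frac{3}{2} = f(x).

An antiderivative is F(x) = - \frac{x^{4}}{4} - x^{3} - x^{2} + \frac{3 x}{2}.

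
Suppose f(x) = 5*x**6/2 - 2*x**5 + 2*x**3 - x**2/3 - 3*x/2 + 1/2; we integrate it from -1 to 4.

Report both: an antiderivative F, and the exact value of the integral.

Integrate term by term and add the pieces.
F(x) = 5*x**7/14 - x**6/3 + x**4/2 - x**3/9 - 3*x**2/4 + x/2 is an antiderivative of f.
Check: d/dx[5*x**7/14 - x**6/3 + x**4/2 - x**3/9 - 3*x**2/4 + x/2] = 5*x**6/2 - 2*x**5 + 2*x**3 - x**2/3 - 3*x/2 + 1/2 = f(x).
F(4) = 289610/63; F(-1) = -335/252.
Integral = F(4) - F(-1) = 1158775/252.

Antiderivative: F(x) = 5*x**7/14 - x**6/3 + x**4/2 - x**3/9 - 3*x**2/4 + x/2; value = 1158775/252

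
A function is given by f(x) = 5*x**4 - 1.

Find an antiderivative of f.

Check any antiderivative F(x) by computing F'(x) and comparing it with f(x).
Check: d/dx[x**5 - x] = 5*x**4 - 1 = f(x).

An antiderivative is F(x) = x**5 - x.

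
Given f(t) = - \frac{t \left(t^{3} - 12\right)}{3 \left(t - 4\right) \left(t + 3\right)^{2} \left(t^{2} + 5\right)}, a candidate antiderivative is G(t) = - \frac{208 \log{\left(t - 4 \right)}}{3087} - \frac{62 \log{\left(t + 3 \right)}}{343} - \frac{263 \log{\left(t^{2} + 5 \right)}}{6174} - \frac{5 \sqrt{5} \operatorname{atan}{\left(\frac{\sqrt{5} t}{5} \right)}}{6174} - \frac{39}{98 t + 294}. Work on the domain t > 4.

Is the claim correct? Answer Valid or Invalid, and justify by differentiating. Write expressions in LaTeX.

d/dt[G] = \frac{- t^{4} + 12 t}{3 t^{5} + 6 t^{4} - 30 t^{3} - 78 t^{2} - 225 t - 540}
This equals f(t) exactly, so the claim holds.

Valid - the claim checks out under differentiation.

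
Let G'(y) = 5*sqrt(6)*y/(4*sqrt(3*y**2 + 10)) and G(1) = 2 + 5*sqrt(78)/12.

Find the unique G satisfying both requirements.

The substitution u = y**2/2 + 5/3 works: G'(y) is exactly (dG/du)*(du/dy) for that inner function.
A general antiderivative is 5*sqrt(y**2/2 + 5/3)/2 + C.
The condition gives C = 2 + 5*sqrt(78)/12 - (5*sqrt(78)/12) = 2.
So G(y) = (5*sqrt(6)*sqrt(3*y**2 + 10) + 24)/12.
Check: d/dy[(5*sqrt(6)*sqrt(3*y**2 + 10) + 24)/12] = 5*sqrt(6)*y/(4*sqrt(3*y**2 + 10)) = G'(y).

G(y) = (5*sqrt(6)*sqrt(3*y**2 + 10) + 24)/12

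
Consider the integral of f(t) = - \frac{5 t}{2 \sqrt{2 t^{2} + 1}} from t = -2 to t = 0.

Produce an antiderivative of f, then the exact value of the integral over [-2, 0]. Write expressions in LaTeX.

Antiderivative: F(t) = - \frac{5 \sqrt{2 t^{2} + 1}}{4}; value = \frac{5}{2}

The substitution u = 2 t^{2} + 1 works: f is exactly (dF/du)*(du/dt) for that inner function.
F(t) = - \frac{5 \sqrt{2 t^{2} + 1}}{4} is an antiderivative of f.
Check: d/dt[- \frac{5 \sqrt{2 t^{2} + 1}}{4}] = - \frac{5 t}{2 \sqrt{2 t^{2} + 1}} = f(t).
F(0) = - \frac{5}{4}; F(-2) = - \frac{15}{4}.
Integral = F(0) - F(-2) = \frac{5}{2}.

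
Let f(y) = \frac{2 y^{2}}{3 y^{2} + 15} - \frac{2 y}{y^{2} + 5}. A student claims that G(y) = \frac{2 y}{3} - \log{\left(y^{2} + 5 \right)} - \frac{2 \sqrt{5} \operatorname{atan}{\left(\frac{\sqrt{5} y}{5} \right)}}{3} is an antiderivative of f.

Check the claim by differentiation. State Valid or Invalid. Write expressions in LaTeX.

Valid - differentiating G returns exactly f.

d/dy[G] = \frac{2 y^{2} - 6 y}{3 y^{2} + 15}
This equals f(y) exactly, so the claim holds.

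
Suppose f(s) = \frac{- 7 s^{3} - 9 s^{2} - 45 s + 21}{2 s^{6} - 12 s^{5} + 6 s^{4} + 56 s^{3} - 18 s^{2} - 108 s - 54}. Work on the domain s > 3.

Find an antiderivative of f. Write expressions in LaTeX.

An antiderivative is F(s) = \frac{7 s^{2} + 6 s + 15}{4 s^{4} - 16 s^{3} - 8 s^{2} + 48 s + 36}.

An antiderivative F(s) passes only if d/ds[F] lands on f(s) exactly.
Check: d/ds[\frac{7 s^{2} + 6 s + 15}{4 s^{4} - 16 s^{3} - 8 s^{2} + 48 s + 36}] = \frac{- 7 s^{3} - 9 s^{2} - 45 s + 21}{2 s^{6} - 12 s^{5} + 6 s^{4} + 56 s^{3} - 18 s^{2} - 108 s - 54} = f(s).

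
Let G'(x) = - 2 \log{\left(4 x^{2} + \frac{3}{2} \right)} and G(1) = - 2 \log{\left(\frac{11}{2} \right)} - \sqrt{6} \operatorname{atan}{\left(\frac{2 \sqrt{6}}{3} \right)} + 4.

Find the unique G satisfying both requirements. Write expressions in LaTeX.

A candidate passes only if d/dx[G] lands on the given G'(x) exactly.
A general antiderivative is - 2 x \log{\left(4 x^{2} + \frac{3}{2} \right)} + 4 x - \sqrt{6} \operatorname{atan}{\left(\frac{2 \sqrt{6} x}{3} \right)} + C.
The condition gives C = - 2 \log{\left(\frac{11}{2} \right)} - \sqrt{6} \operatorname{atan}{\left(\frac{2 \sqrt{6}}{3} \right)} + 4 - (- 2 \log{\left(\frac{11}{2} \right)} - \sqrt{6} \operatorname{atan}{\left(\frac{2 \sqrt{6}}{3} \right)} + 4) = 0.
So G(x) = - 2 x \log{\left(4 x^{2} + \frac{3}{2} \right)} + 4 x - \sqrt{6} \operatorname{atan}{\left(\frac{2 \sqrt{6} x}{3} \right)}.
Check: d/dx[- 2 x \log{\left(4 x^{2} + \frac{3}{2} \right)} + 4 x - \sqrt{6} \operatorname{atan}{\left(\frac{2 \sqrt{6} x}{3} \right)}] = - 2 \log{\left(4 x^{2} + \frac{3}{2} \right)} = G'(x).

G(x) = - 2 x \log{\left(4 x^{2} + \frac{3}{2} \right)} + 4 x - \sqrt{6} \operatorname{atan}{\left(\frac{2 \sqrt{6} x}{3} \right)}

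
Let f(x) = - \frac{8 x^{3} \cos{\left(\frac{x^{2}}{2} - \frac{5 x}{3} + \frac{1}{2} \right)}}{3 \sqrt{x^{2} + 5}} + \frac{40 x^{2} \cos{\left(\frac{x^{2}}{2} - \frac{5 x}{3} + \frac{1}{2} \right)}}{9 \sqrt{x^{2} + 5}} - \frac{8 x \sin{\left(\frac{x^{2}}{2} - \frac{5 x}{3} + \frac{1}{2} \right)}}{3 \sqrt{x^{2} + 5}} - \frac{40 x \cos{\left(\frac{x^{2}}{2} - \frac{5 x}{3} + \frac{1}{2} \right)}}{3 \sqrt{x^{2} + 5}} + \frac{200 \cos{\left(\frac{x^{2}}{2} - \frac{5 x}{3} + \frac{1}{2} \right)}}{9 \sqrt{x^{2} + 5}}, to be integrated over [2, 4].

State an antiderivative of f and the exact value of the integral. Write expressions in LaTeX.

Recognize the product-rule pattern: f = u'v + uv' with u = - \frac{8 \sqrt{x^{2} + 5}}{3}, v = \sin{\left(\frac{x^{2}}{2} - \frac{5 x}{3} + \frac{1}{2} \right)}, so integration by parts undoes it.
F(x) = - \frac{8 \sqrt{x^{2} + 5} \sin{\left(\frac{x^{2}}{2} - \frac{5 x}{3} + \frac{1}{2} \right)}}{3} is an antiderivative of f.
Check: d/dx[- \frac{8 \sqrt{x^{2} + 5} \sin{\left(\frac{x^{2}}{2} - \frac{5 x}{3} + \frac{1}{2} \right)}}{3}] = \frac{- 24 x^{3} \cos{\left(\frac{x^{2}}{2} - \frac{5 x}{3} + \frac{1}{2} \right)} + 40 x^{2} \cos{\left(\frac{x^{2}}{2} - \frac{5 x}{3} + \frac{1}{2} \right)} - 24 x \sin{\left(\frac{x^{2}}{2} - \frac{5 x}{3} + \frac{1}{2} \right)} - 120 x \cos{\left(\frac{x^{2}}{2} - \frac{5 x}{3} + \frac{1}{2} \right)} + 200 \cos{\left(\frac{x^{2}}{2} - \frac{5 x}{3} + \frac{1}{2} \right)}}{9 \sqrt{x^{2} + 5}}, which equals f(x).
F(4) = - \frac{8 \sqrt{21} \sin{\left(\frac{11}{6} \right)}}{3}; F(2) = 8 \sin{\left(\frac{5}{6} \right)}.
Integral = F(4) - F(2) = - \frac{8 \sqrt{21} \sin{\left(\frac{11}{6} \right)}}{3} - 8 \sin{\left(\frac{5}{6} \right)}.

Antiderivative: F(x) = - \frac{8 \sqrt{x^{2} + 5} \sin{\left(\frac{x^{2}}{2} - \frac{5 x}{3} + \frac{1}{2} \right)}}{3}; value = - \frac{8 \sqrt{21} \sin{\left(\frac{11}{6} \right)}}{3} - 8 \sin{\left(\frac{5}{6} \right)}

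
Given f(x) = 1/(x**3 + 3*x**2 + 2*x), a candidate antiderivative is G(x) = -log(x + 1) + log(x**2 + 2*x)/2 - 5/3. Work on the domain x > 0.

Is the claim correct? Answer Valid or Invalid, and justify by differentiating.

Valid - the claim checks out under differentiation.

d/dx[G] = 1/(x**3 + 3*x**2 + 2*x)
This equals f(x) exactly, so the claim holds.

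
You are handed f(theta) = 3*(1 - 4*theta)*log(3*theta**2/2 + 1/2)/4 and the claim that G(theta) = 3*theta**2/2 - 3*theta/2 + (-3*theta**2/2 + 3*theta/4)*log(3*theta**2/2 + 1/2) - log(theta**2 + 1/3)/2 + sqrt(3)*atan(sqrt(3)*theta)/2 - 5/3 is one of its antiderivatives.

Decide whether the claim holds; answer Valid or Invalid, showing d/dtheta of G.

d/dtheta[G] = -3*theta*log(3*theta**2 + 1) + 3*theta*log(2) + 3*log(3*theta**2 + 1)/4 - 3*log(2)/4
This equals f(theta) exactly, so the claim holds.

Valid - the claim checks out under differentiation.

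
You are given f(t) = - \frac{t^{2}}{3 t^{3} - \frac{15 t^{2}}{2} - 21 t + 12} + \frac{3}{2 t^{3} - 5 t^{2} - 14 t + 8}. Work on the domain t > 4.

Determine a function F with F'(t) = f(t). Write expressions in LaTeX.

The denominator factors as 3 \left(t - 4\right) \left(t + 2\right) \left(2 t - 1\right); partial fractions split f into directly integrable pieces: - \frac{34}{105 \left(2 t - 1\right)} + \frac{1}{90 \left(t + 2\right)} - \frac{23}{126 \left(t - 4\right)}.
Check: d/dt[- \frac{23 \log{\left(t - 4 \right)}}{126} - \frac{17 \log{\left(t - \frac{1}{2} \right)}}{105} + \frac{\log{\left(t + 2 \right)}}{90}] = \frac{9 - 2 t^{2}}{6 t^{3} - 15 t^{2} - 42 t + 24}, which equals f(t).

An antiderivative is F(t) = - \frac{23 \log{\left(t - 4 \right)}}{126} - \frac{17 \log{\left(t - \frac{1}{2} \right)}}{105} + \frac{\log{\left(t + 2 \right)}}{90}.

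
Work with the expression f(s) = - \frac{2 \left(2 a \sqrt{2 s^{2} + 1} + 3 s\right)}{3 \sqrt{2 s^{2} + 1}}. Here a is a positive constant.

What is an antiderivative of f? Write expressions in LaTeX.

An antiderivative is F(s) = - \frac{4 a s}{3} - \sqrt{2 s^{2} + 1}.

Any candidate F(s) must reproduce f(s) exactly when differentiated.
Check: d/ds[- \frac{4 a s}{3} - \sqrt{2 s^{2} + 1}] = \frac{- 4 a \sqrt{2 s^{2} + 1} - 6 s}{3 \sqrt{2 s^{2} + 1}}, which equals f(s).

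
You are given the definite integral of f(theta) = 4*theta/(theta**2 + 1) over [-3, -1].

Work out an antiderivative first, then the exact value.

Antiderivative: F(theta) = 2*log(theta**2 + 1); value = -2*log(10) + 2*log(2)

f matches the chain-rule pattern g'(h)*h' with inner function h(theta) = theta**2 + 1; substituting u = h(theta) collapses the integral.
F(theta) = 2*log(theta**2 + 1) is an antiderivative of f.
Check: d/dtheta[2*log(theta**2 + 1)] = 4*theta/(theta**2 + 1) = f(theta).
F(-1) = 2*log(2); F(-3) = 2*log(10).
Integral = F(-1) - F(-3) = -2*log(10) + 2*log(2).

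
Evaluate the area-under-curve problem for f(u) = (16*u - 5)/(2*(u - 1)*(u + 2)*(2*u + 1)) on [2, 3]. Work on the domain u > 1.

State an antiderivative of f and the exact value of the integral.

Factor the denominator (2*(u - 1)*(u + 2)*(2*u + 1)) and decompose: f = 26/(9*(2*u + 1)) - 37/(18*(u + 2)) + 11/(18*(u - 1)); each piece integrates to a log, atan, or power term.
F(u) = (11*log(u - 1) + 26*log(u + 1/2) - 37*log(u + 2))/18 is an antiderivative of f.
Check: d/du[(11*log(u - 1) + 26*log(u + 1/2) - 37*log(u + 2))/18] = (16*u - 5)/(4*u**3 + 6*u**2 - 6*u - 4), which equals f(u).
F(3) = -37*log(5)/18 + 11*log(2)/18 + 13*log(7/2)/9; F(2) = -37*log(4)/18 + 13*log(5/2)/9.
Integral = F(3) - F(2) = -37*log(5)/18 - 13*log(5/2)/9 + 11*log(2)/18 + 13*log(7/2)/9 + 37*log(4)/18.

Antiderivative: F(u) = (11*log(u - 1) + 26*log(u + 1/2) - 37*log(u + 2))/18; value = -37*log(5)/18 - 13*log(5/2)/9 + 11*log(2)/18 + 13*log(7/2)/9 + 37*log(4)/18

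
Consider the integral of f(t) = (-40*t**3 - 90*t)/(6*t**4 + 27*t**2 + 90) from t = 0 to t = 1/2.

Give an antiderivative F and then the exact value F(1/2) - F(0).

f matches the chain-rule pattern g'(h)*h' with inner function h(t) = t**4/3 + 3*t**2/2 + 5; substituting u = h(t) collapses the integral.
F(t) = -5*log(t**4/3 + 3*t**2/2 + 5)/3 is an antiderivative of f.
Check: d/dt[-5*log(t**4/3 + 3*t**2/2 + 5)/3] = (-40*t**3 - 90*t)/(6*t**4 + 27*t**2 + 90) = f(t).
F(1/2) = -5*log(259/48)/3; F(0) = -5*log(5)/3.
Integral = F(1/2) - F(0) = -5*log(259/48)/3 + 5*log(5)/3.

Antiderivative: F(t) = -5*log(t**4/3 + 3*t**2/2 + 5)/3; value = -5*log(259/48)/3 + 5*log(5)/3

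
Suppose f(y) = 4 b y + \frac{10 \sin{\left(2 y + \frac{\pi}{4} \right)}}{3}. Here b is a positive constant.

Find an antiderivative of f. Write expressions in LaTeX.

The integrand splits into summands that can be handled one at a time.
Check: d/dy[2 b y^{2} - \frac{5 \cos{\left(2 y + \frac{\pi}{4} \right)}}{3}] = 4 b y + \frac{10 \sin{\left(2 y + \frac{\pi}{4} \right)}}{3} = f(y).

An antiderivative is F(y) = 2 b y^{2} - \frac{5 \cos{\left(2 y + \frac{\pi}{4} \right)}}{3}.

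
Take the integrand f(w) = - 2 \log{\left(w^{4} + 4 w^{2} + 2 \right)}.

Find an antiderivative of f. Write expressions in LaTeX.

An antiderivative F(w) passes only if d/dw[F] lands on f(w) exactly.
Check: d/dw[- 2 w \log{\left(w^{4} + 4 w^{2} + 2 \right)} + 8 w - 4 \sqrt{2 - \sqrt{2}} \operatorname{atan}{\left(\frac{w}{\sqrt{2 - \sqrt{2}}} \right)} - 4 \sqrt{\sqrt{2} + 2} \operatorname{atan}{\left(\frac{w}{\sqrt{\sqrt{2} + 2}} \right)}] = - 2 \log{\left(w^{4} + 4 w^{2} + 2 \right)} = f(w).

An antiderivative is F(w) = - 2 w \log{\left(w^{4} + 4 w^{2} + 2 \right)} + 8 w - 4 \sqrt{2 - \sqrt{2}} \operatorname{atan}{\left(\frac{w}{\sqrt{2 - \sqrt{2}}} \right)} - 4 \sqrt{\sqrt{2} + 2} \operatorname{atan}{\left(\frac{w}{\sqrt{\sqrt{2} + 2}} \right)}.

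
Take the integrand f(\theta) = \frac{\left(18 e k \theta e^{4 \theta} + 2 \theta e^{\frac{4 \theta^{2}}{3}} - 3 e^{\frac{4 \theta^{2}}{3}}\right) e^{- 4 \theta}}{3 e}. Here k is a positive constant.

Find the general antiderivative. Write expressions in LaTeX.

F(\theta) = 3 k \theta^{2} + \frac{e^{- 4 \theta} e^{\frac{4 \theta^{2}}{3}}}{4 e} + C

Since d/d\theta undoes antidifferentiation here, F'(\theta) = f(\theta) is required of F(\theta).
Check: d/d\theta[3 k \theta^{2} + \frac{e^{- 4 \theta} e^{\frac{4 \theta^{2}}{3}}}{4 e}] = \frac{\left(18 e k \theta e^{4 \theta} + 2 \theta e^{\frac{4 \theta^{2}}{3}} - 3 e^{\frac{4 \theta^{2}}{3}}\right) e^{- 4 \theta}}{3 e} = f(\theta).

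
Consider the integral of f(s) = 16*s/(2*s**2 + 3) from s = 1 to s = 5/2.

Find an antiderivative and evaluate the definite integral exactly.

Antiderivative: F(s) = 4*log(2*s**2 + 3); value = -4*log(5) + 4*log(31/2)

The substitution u = 2*s**2 + 3 works: f is exactly (dF/du)*(du/ds) for that inner function.
F(s) = 4*log(2*s**2 + 3) is an antiderivative of f.
Check: d/ds[4*log(2*s**2 + 3)] = 16*s/(2*s**2 + 3) = f(s).
F(5/2) = 4*log(31/2); F(1) = 4*log(5).
Integral = F(5/2) - F(1) = -4*log(5) + 4*log(31/2).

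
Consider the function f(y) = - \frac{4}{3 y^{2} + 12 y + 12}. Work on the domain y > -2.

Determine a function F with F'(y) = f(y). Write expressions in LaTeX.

An antiderivative is F(y) = \frac{4}{3 \left(y + 2\right)}.

Check any antiderivative F(y) by computing F'(y) and comparing it with f(y).
Check: d/dy[\frac{4}{3 \left(y + 2\right)}] = - \frac{4}{3 y^{2} + 12 y + 12} = f(y).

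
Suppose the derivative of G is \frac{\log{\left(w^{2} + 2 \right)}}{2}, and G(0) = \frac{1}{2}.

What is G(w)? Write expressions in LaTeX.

For G(w) to be correct, d/dw[G] must agree with the stated G'(w) identically.
A general antiderivative is \frac{w \log{\left(w^{2} + 2 \right)}}{2} - w + \sqrt{2} \operatorname{atan}{\left(\frac{\sqrt{2} w}{2} \right)} + C.
The condition gives C = \frac{1}{2} - (0) = \frac{1}{2}.
So G(w) = \frac{w \log{\left(w^{2} + 2 \right)}}{2} - w + \sqrt{2} \operatorname{atan}{\left(\frac{\sqrt{2} w}{2} \right)} + \frac{1}{2}.
Check: d/dw[\frac{w \log{\left(w^{2} + 2 \right)}}{2} - w + \sqrt{2} \operatorname{atan}{\left(\frac{\sqrt{2} w}{2} \right)} + \frac{1}{2}] = \frac{\log{\left(w^{2} + 2 \right)}}{2} = G'(w).

G(w) = \frac{w \log{\left(w^{2} + 2 \right)}}{2} - w + \sqrt{2} \operatorname{atan}{\left(\frac{\sqrt{2} w}{2} \right)} + \frac{1}{2}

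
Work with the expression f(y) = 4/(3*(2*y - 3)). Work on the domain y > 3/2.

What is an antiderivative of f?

An antiderivative is F(y) = 2*log(2*y - 3)/3.

Any candidate F(y) must reproduce f(y) exactly when differentiated.
Check: d/dy[2*log(2*y - 3)/3] = 4/(6*y - 9), which equals f(y).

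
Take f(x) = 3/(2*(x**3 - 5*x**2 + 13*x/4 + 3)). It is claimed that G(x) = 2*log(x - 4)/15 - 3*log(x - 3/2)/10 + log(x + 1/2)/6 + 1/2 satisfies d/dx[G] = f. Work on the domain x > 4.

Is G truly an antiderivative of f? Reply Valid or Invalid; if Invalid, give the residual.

d/dx[G] = 6/(4*x**3 - 20*x**2 + 13*x + 12)
This equals f(x) exactly, so the claim holds.

Valid - differentiating G returns exactly f.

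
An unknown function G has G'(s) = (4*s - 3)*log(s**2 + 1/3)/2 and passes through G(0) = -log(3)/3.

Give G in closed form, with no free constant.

A candidate passes only if d/ds[G] lands on the given G'(s) exactly.
A general antiderivative is -s**2 + 3*s + (s**2 - 3*s/2)*log(s**2 + 1/3) + log(s**2 + 1/3)/3 - sqrt(3)*atan(sqrt(3)*s) + C.
The condition gives C = -log(3)/3 - (-log(3)/3) = 0.
So G(s) = -s**2 + 3*s + (s**2 - 3*s/2)*log(s**2 + 1/3) + log(s**2 + 1/3)/3 - sqrt(3)*atan(sqrt(3)*s).
Check: d/ds[-s**2 + 3*s + (s**2 - 3*s/2)*log(s**2 + 1/3) + log(s**2 + 1/3)/3 - sqrt(3)*atan(sqrt(3)*s)] = 2*s*log(s**2 + 1/3) - 3*log(s**2 + 1/3)/2, which equals G'(s).

G(s) = -s**2 + 3*s + (s**2 - 3*s/2)*log(s**2 + 1/3) + log(s**2 + 1/3)/3 - sqrt(3)*atan(sqrt(3)*s)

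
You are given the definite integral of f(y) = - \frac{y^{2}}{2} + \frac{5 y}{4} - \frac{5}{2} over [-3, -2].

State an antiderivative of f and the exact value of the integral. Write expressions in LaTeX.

Integrate term by term and add the pieces.
F(y) = - \frac{y^{3}}{6} + \frac{5 y^{2}}{8} - \frac{5 y}{2} is an antiderivative of f.
Check: d/dy[- \frac{y^{3}}{6} + \frac{5 y^{2}}{8} - \frac{5 y}{2}] = - \frac{y^{2}}{2} + \frac{5 y}{4} - \frac{5}{2} = f(y).
F(-2) = \frac{53}{6}; F(-3) = \frac{141}{8}.
Integral = F(-2) - F(-3) = - \frac{211}{24}.

Antiderivative: F(y) = - \frac{y^{3}}{6} + \frac{5 y^{2}}{8} - \frac{5 y}{2}; value = - \frac{211}{24}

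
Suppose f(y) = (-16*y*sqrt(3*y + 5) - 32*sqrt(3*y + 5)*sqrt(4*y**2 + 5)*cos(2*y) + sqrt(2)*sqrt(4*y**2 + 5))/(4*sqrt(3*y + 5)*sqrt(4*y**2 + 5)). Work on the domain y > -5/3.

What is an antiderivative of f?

A first test for any F(y): its y-derivative must equal f(y) identically.
Check: d/dy[sqrt(2)*sqrt(3*y + 5)/6 - sqrt(4*y**2 + 5) - 4*sin(2*y)] = (-16*y*sqrt(3*y + 5) - 32*sqrt(3*y + 5)*sqrt(4*y**2 + 5)*cos(2*y) + sqrt(2)*sqrt(4*y**2 + 5))/(4*sqrt(3*y + 5)*sqrt(4*y**2 + 5)) = f(y).

An antiderivative is F(y) = sqrt(2)*sqrt(3*y + 5)/6 - sqrt(4*y**2 + 5) - 4*sin(2*y).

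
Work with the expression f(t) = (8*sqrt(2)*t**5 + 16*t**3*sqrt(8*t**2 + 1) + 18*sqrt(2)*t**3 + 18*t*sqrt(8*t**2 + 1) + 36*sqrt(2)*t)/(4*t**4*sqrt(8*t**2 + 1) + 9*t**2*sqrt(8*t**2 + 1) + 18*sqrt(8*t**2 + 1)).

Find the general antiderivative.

F(t) = (sqrt(2)*sqrt(8*t**2 + 1) + 4*log(2*t**4/3 + 3*t**2/2 + 3))/4 + C

Check any antiderivative F(t) by computing F'(t) and comparing it with f(t).
Check: d/dt[(sqrt(2)*sqrt(8*t**2 + 1) + 4*log(2*t**4/3 + 3*t**2/2 + 3))/4] = (8*sqrt(2)*t**5 + 16*t**3*sqrt(8*t**2 + 1) + 18*sqrt(2)*t**3 + 18*t*sqrt(8*t**2 + 1) + 36*sqrt(2)*t)/(4*t**4*sqrt(8*t**2 + 1) + 9*t**2*sqrt(8*t**2 + 1) + 18*sqrt(8*t**2 + 1)) = f(t).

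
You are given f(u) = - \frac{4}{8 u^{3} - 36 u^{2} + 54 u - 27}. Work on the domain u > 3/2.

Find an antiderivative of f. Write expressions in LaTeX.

An antiderivative is F(u) = \frac{1}{4 u^{2} - 12 u + 9}.

Any candidate F(u) must reproduce f(u) exactly when differentiated.
Check: d/du[\frac{1}{4 u^{2} - 12 u + 9}] = - \frac{4}{8 u^{3} - 36 u^{2} + 54 u - 27} = f(u).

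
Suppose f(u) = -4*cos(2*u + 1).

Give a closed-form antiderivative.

An antiderivative is F(u) = -2*sin(2*u + 1).

For F(u) to be correct the identity F'(u) - f(u) = 0 must hold.
Check: d/du[-2*sin(2*u + 1)] = -4*cos(2*u + 1) = f(u).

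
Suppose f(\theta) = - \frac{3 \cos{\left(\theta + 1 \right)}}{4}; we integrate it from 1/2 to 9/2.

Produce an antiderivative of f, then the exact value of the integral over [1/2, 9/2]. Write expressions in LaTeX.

For F(\theta) to be correct the identity F'(\theta) - f(\theta) = 0 must hold.
F(\theta) = - \frac{3 \sin{\left(\theta + 1 \right)}}{4} is an antiderivative of f.
Check: d/d\theta[- \frac{3 \sin{\left(\theta + 1 \right)}}{4}] = - \frac{3 \cos{\left(\theta + 1 \right)}}{4} = f(\theta).
F(9/2) = - \frac{3 \sin{\left(\frac{11}{2} \right)}}{4}; F(1/2) = - \frac{3 \sin{\left(\frac{3}{2} \right)}}{4}.
Integral = F(9/2) - F(1/2) = - \frac{3 \sin{\left(\frac{11}{2} \right)}}{4} + \frac{3 \sin{\left(\frac{3}{2} \right)}}{4}.

Antiderivative: F(\theta) = - \frac{3 \sin{\left(\theta + 1 \right)}}{4}; value = - \frac{3 \sin{\left(\frac{11}{2} \right)}}{4} + \frac{3 \sin{\left(\frac{3}{2} \right)}}{4}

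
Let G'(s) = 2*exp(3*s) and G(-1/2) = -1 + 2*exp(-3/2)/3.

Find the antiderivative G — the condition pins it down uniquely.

G(s) = 2*exp(3*s)/3 - 1

Differentiate the proposed G(s) back; it has to land on the given G'(s).
A general antiderivative is 2*exp(3*s)/3 + C.
The condition gives C = -1 + 2*exp(-3/2)/3 - (2*exp(-3/2)/3) = -1.
So G(s) = 2*exp(3*s)/3 - 1.
Check: d/ds[2*exp(3*s)/3 - 1] = 2*exp(3*s) = G'(s).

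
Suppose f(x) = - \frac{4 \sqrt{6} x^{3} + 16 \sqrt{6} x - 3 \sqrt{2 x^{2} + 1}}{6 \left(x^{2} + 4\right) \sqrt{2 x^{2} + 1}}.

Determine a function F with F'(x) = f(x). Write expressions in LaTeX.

Recover f(x) by differentiating a candidate F(x); any mismatch rules it out.
Check: d/dx[- \frac{2 \sqrt{3 x^{2} + \frac{3}{2}}}{3} + \frac{\operatorname{atan}{\left(\frac{x}{2} \right)}}{4}] = \frac{- 4 \sqrt{6} x^{3} - 16 \sqrt{6} x + 3 \sqrt{2 x^{2} + 1}}{6 x^{2} \sqrt{2 x^{2} + 1} + 24 \sqrt{2 x^{2} + 1}}, which equals f(x).

An antiderivative is F(x) = - \frac{2 \sqrt{3 x^{2} + \frac{3}{2}}}{3} + \frac{\operatorname{atan}{\left(\frac{x}{2} \right)}}{4}.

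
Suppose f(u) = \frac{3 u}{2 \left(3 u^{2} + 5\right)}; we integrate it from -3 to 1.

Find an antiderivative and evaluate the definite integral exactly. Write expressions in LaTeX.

Antiderivative: F(u) = \frac{\log{\left(\frac{3 u^{2}}{2} + \frac{5}{2} \right)}}{4}; value = - \frac{\log{\left(16 \right)}}{4} + \frac{\log{\left(4 \right)}}{4}

f matches the chain-rule pattern g'(h)*h' with inner function h(u) = \frac{3 u^{2}}{2} + \frac{5}{2}; substituting w = h(u) collapses the integral.
F(u) = \frac{\log{\left(\frac{3 u^{2}}{2} + \frac{5}{2} \right)}}{4} is an antiderivative of f.
Check: d/du[\frac{\log{\left(\frac{3 u^{2}}{2} + \frac{5}{2} \right)}}{4}] = \frac{3 u}{6 u^{2} + 10}, which equals f(u).
F(1) = \frac{\log{\left(4 \right)}}{4}; F(-3) = \frac{\log{\left(16 \right)}}{4}.
Integral = F(1) - F(-3) = - \frac{\log{\left(16 \right)}}{4} + \frac{\log{\left(4 \right)}}{4}.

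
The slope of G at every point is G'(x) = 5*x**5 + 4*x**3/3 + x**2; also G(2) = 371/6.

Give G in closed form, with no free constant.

G(x) = 5*x**6/6 + x**4/3 + x**3/3 + 1/2

The integrand splits into summands that can be handled one at a time.
A general antiderivative is 5*x**6/6 + x**4/3 + x**3/3 + C.
The condition gives C = 371/6 - (184/3) = 1/2.
So G(x) = 5*x**6/6 + x**4/3 + x**3/3 + 1/2.
Check: d/dx[5*x**6/6 + x**4/3 + x**3/3 + 1/2] = 5*x**5 + 4*x**3/3 + x**2 = G'(x).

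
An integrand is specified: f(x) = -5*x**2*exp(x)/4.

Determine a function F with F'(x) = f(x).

An antiderivative is F(x) = -5*x**2*exp(x)/4 + 5*x*exp(x)/2 - 5*exp(x)/2.

Recognize the product-rule pattern: f = u'v + uv' with u = -5*x**2/4 + 5*x/2 - 5/2, v = exp(x), so integration by parts undoes it.
Check: d/dx[-5*x**2*exp(x)/4 + 5*x*exp(x)/2 - 5*exp(x)/2] = -5*x**2*exp(x)/4 = f(x).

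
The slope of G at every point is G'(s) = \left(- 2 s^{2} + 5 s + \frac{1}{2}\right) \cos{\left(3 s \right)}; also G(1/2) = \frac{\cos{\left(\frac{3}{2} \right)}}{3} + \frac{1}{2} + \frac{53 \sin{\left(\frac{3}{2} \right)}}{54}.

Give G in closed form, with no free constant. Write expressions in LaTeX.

Differentiate the proposed G(s) back; it has to land on the given G'(s).
A general antiderivative is - \frac{2 s^{2} \sin{\left(3 s \right)}}{3} + \frac{5 s \sin{\left(3 s \right)}}{3} - \frac{4 s \cos{\left(3 s \right)}}{9} + \frac{17 \sin{\left(3 s \right)}}{54} + \frac{5 \cos{\left(3 s \right)}}{9} + C.
The condition gives C = \frac{\cos{\left(\frac{3}{2} \right)}}{3} + \frac{1}{2} + \frac{53 \sin{\left(\frac{3}{2} \right)}}{54} - (\frac{\cos{\left(\frac{3}{2} \right)}}{3} + \frac{53 \sin{\left(\frac{3}{2} \right)}}{54}) = \frac{1}{2}.
So G(s) = - \frac{2 s^{2} \sin{\left(3 s \right)}}{3} + \frac{5 s \sin{\left(3 s \right)}}{3} - \frac{4 s \cos{\left(3 s \right)}}{9} + \frac{17 \sin{\left(3 s \right)}}{54} + \frac{5 \cos{\left(3 s \right)}}{9} + \frac{1}{2}.
Check: d/ds[- \frac{2 s^{2} \sin{\left(3 s \right)}}{3} + \frac{5 s \sin{\left(3 s \right)}}{3} - \frac{4 s \cos{\left(3 s \right)}}{9} + \frac{17 \sin{\left(3 s \right)}}{54} + \frac{5 \cos{\left(3 s \right)}}{9} + \frac{1}{2}] = - 2 s^{2} \cos{\left(3 s \right)} + 5 s \cos{\left(3 s \right)} + \frac{\cos{\left(3 s \right)}}{2}, which equals G'(s).

G(s) = - \frac{2 s^{2} \sin{\left(3 s \right)}}{3} + \frac{5 s \sin{\left(3 s \right)}}{3} - \frac{4 s \cos{\left(3 s \right)}}{9} + \frac{17 \sin{\left(3 s \right)}}{54} + \frac{5 \cos{\left(3 s \right)}}{9} + \frac{1}{2}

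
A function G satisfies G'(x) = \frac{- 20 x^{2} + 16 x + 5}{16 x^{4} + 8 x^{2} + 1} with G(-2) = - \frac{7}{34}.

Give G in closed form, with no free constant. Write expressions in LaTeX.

Recognize the product-rule pattern: G'(x) = u'v + uv' with u = \frac{1}{4 x^{2} + 1}, v = 5 x - 2, so integration by parts undoes it.
A general antiderivative is \frac{5 x - 2}{4 x^{2} + 1} + C.
The condition gives C = - \frac{7}{34} - (- \frac{12}{17}) = \frac{1}{2}.
So G(x) = \frac{5 x - 2}{4 x^{2} + 1} + \frac{1}{2}.
Check: d/dx[\frac{5 x - 2}{4 x^{2} + 1} + \frac{1}{2}] = \frac{- 20 x^{2} + 16 x + 5}{16 x^{4} + 8 x^{2} + 1} = G'(x).

G(x) = \frac{5 x - 2}{4 x^{2} + 1} + \frac{1}{2}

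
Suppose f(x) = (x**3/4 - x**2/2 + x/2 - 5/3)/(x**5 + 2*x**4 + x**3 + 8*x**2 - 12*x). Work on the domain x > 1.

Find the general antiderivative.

Factor the denominator (12*x*(x - 1)*(x + 3)*(x**2 + 4)) and decompose: f = (19*x + 34)/(780*(x**2 + 4)) - 173/(1872*(x + 3)) - 17/(240*(x - 1)) + 5/(36*x); each piece integrates to a log, atan, or power term.
Check: d/dx[(1300*log(x) - 663*log(x - 1) - 865*log(x + 3) + 114*log(x**2 + 4) + 204*atan(x/2))/9360] = (3*x**3 - 6*x**2 + 6*x - 20)/(12*x**5 + 24*x**4 + 12*x**3 + 96*x**2 - 144*x), which equals f(x).

F(x) = (1300*log(x) - 663*log(x - 1) - 865*log(x + 3) + 114*log(x**2 + 4) + 204*atan(x/2))/9360 + C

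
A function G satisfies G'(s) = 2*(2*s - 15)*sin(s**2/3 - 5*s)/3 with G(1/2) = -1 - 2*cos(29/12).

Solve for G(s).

G(s) = -2*cos(s**2/3 - 5*s) - 1

The substitution u = s**2/3 - 5*s works: G'(s) is exactly (dG/du)*(du/ds) for that inner function.
A general antiderivative is -2*cos(s**2/3 - 5*s) + C.
The condition gives C = -1 - 2*cos(29/12) - (-2*cos(29/12)) = -1.
So G(s) = -2*cos(s**2/3 - 5*s) - 1.
Check: d/ds[-2*cos(s**2/3 - 5*s) - 1] = 4*s*sin(s**2/3 - 5*s)/3 - 10*sin(s**2/3 - 5*s), which equals G'(s).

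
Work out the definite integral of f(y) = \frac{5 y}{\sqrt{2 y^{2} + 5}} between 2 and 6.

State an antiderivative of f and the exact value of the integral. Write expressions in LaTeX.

The substitution u = 2 y^{2} + 5 works: f is exactly (dF/du)*(du/dy) for that inner function.
F(y) = \frac{5 \sqrt{2 y^{2} + 5}}{2} is an antiderivative of f.
Check: d/dy[\frac{5 \sqrt{2 y^{2} + 5}}{2}] = \frac{5 y}{\sqrt{2 y^{2} + 5}} = f(y).
F(6) = \frac{5 \sqrt{77}}{2}; F(2) = \frac{5 \sqrt{13}}{2}.
Integral = F(6) - F(2) = - \frac{5 \sqrt{13}}{2} + \frac{5 \sqrt{77}}{2}.

Antiderivative: F(y) = \frac{5 \sqrt{2 y^{2} + 5}}{2}; value = - \frac{5 \sqrt{13}}{2} + \frac{5 \sqrt{77}}{2}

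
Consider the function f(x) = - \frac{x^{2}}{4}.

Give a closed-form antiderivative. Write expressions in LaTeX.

Check any antiderivative F(x) by computing F'(x) and comparing it with f(x).
Check: d/dx[- \frac{x^{3}}{12}] = - \frac{x^{2}}{4} = f(x).

An antiderivative is F(x) = - \frac{x^{3}}{12}.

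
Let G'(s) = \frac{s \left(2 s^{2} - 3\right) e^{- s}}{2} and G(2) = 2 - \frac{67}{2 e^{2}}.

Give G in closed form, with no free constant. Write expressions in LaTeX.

G(s) = \frac{\left(- 2 s^{3} - 6 s^{2} - 9 s + 4 e^{s} - 9\right) e^{- s}}{2}

G'(s) has the shape u'v + uv' for u = - s^{3} - 3 s^{2} - \frac{9 s}{2} - \frac{9}{2} and v = e^{- s} — it is the derivative of the product u*v.
A general antiderivative is \frac{\left(- 2 s^{3} - 6 s^{2} - 9 s - 9\right) e^{- s}}{2} + C.
The condition gives C = 2 - \frac{67}{2 e^{2}} - (- \frac{67}{2 e^{2}}) = 2.
So G(s) = \frac{\left(- 2 s^{3} - 6 s^{2} - 9 s + 4 e^{s} - 9\right) e^{- s}}{2}.
Check: d/ds[\frac{\left(- 2 s^{3} - 6 s^{2} - 9 s + 4 e^{s} - 9\right) e^{- s}}{2}] = \frac{\left(2 s^{3} - 3 s\right) e^{- s}}{2}, which equals G'(s).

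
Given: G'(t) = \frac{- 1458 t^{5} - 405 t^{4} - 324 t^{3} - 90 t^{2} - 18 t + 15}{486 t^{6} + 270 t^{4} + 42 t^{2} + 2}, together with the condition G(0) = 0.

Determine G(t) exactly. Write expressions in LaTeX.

G(t) = \frac{5 t}{6 t^{2} + \frac{2}{3}} - \frac{3 \log{\left(3 t^{2} + 1 \right)}}{2}

The proposed G(t) is checked by its d/dt: the result must match the given G'(t).
A general antiderivative is \frac{5 t}{2 \left(3 t^{2} + \frac{1}{3}\right)} - \frac{3 \log{\left(3 t^{2} + 1 \right)}}{2} + C.
The condition gives C = 0 - (0) = 0.
So G(t) = \frac{5 t}{6 t^{2} + \frac{2}{3}} - \frac{3 \log{\left(3 t^{2} + 1 \right)}}{2}.
Check: d/dt[\frac{5 t}{6 t^{2} + \frac{2}{3}} - \frac{3 \log{\left(3 t^{2} + 1 \right)}}{2}] = \frac{- 1458 t^{5} - 405 t^{4} - 324 t^{3} - 90 t^{2} - 18 t + 15}{486 t^{6} + 270 t^{4} + 42 t^{2} + 2} = G'(t).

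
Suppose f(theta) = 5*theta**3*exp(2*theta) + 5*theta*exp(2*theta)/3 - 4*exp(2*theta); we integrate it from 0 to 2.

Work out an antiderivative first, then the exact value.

Antiderivative: F(theta) = 5*theta**3*exp(2*theta)/2 - 15*theta**2*exp(2*theta)/4 + 55*theta*exp(2*theta)/12 - 103*exp(2*theta)/24; value = 103/24 + 79*exp(4)/8

f has the shape u'v + uv' for u = 5*theta**3/2 - 15*theta**2/4 + 55*theta/12 - 103/24 and v = exp(2*theta) — it is the derivative of the product u*v.
F(theta) = 5*theta**3*exp(2*theta)/2 - 15*theta**2*exp(2*theta)/4 + 55*theta*exp(2*theta)/12 - 103*exp(2*theta)/24 is an antiderivative of f.
Check: d/dtheta[5*theta**3*exp(2*theta)/2 - 15*theta**2*exp(2*theta)/4 + 55*theta*exp(2*theta)/12 - 103*exp(2*theta)/24] = 5*theta**3*exp(2*theta) + 5*theta*exp(2*theta)/3 - 4*exp(2*theta) = f(theta).
F(2) = 79*exp(4)/8; F(0) = -103/24.
Integral = F(2) - F(0) = 103/24 + 79*exp(4)/8.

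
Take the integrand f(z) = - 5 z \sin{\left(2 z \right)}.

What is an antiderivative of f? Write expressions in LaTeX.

An antiderivative is F(z) = \frac{5 z \cos{\left(2 z \right)}}{2} - \frac{5 \sin{\left(2 z \right)}}{4}.

Whatever form F(z) takes, F'(z) = f(z) is non-negotiable.
Check: d/dz[\frac{5 z \cos{\left(2 z \right)}}{2} - \frac{5 \sin{\left(2 z \right)}}{4}] = - 5 z \sin{\left(2 z \right)} = f(z).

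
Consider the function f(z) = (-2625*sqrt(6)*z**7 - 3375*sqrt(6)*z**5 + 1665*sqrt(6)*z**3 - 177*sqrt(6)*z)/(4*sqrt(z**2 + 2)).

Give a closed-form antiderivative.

Recognize the product-rule pattern: f = u'v + uv' with u = -3*(5*z**2 - 1)**3/2, v = sqrt(3*z**2/2 + 3), so integration by parts undoes it.
Check: d/dz[sqrt(2)*(-375*sqrt(3)*z**6*sqrt(z**2 + 2) + 225*sqrt(3)*z**4*sqrt(z**2 + 2) - 45*sqrt(3)*z**2*sqrt(z**2 + 2) + 3*sqrt(3)*sqrt(z**2 + 2))/4] = (-2625*sqrt(6)*z**7 - 3375*sqrt(6)*z**5 + 1665*sqrt(6)*z**3 - 177*sqrt(6)*z)/(4*sqrt(z**2 + 2)) = f(z).

An antiderivative is F(z) = sqrt(2)*(-375*sqrt(3)*z**6*sqrt(z**2 + 2) + 225*sqrt(3)*z**4*sqrt(z**2 + 2) - 45*sqrt(3)*z**2*sqrt(z**2 + 2) + 3*sqrt(3)*sqrt(z**2 + 2))/4.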